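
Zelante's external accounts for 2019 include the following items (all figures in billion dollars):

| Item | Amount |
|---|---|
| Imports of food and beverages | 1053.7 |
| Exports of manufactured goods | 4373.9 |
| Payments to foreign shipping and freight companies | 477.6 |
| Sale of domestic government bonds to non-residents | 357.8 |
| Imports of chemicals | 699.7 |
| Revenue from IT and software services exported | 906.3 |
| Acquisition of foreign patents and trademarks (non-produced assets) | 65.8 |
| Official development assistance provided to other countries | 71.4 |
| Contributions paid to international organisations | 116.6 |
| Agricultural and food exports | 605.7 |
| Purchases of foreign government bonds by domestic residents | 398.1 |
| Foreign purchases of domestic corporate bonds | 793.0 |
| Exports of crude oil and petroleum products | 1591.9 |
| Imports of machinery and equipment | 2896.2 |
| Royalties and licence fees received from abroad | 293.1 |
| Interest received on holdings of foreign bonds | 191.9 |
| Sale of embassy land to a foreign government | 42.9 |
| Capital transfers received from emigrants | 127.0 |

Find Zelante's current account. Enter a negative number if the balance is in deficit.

2647.6

Goods: 4373.9 - 2896.2 + 605.7 - 1053.7 - 699.7 + 1591.9 = 1921.9
Services: 293.1 - 477.6 + 906.3 = 721.8
Primary income: 191.9
Secondary income: -116.6 - 71.4 = -188.0
Current account = 1921.9 + 721.8 + 191.9 + (-188.0) = 2647.6
(Excluded from the current account — financial account: sale of domestic government bonds to non-residents 357.8, purchases of foreign government bonds by domestic residents 398.1, foreign purchases of domestic corporate bonds 793.0; capital account: acquisition of foreign patents and trademarks (non-produced assets) 65.8, sale of embassy land to a foreign government 42.9, capital transfers received from emigrants 127.0.)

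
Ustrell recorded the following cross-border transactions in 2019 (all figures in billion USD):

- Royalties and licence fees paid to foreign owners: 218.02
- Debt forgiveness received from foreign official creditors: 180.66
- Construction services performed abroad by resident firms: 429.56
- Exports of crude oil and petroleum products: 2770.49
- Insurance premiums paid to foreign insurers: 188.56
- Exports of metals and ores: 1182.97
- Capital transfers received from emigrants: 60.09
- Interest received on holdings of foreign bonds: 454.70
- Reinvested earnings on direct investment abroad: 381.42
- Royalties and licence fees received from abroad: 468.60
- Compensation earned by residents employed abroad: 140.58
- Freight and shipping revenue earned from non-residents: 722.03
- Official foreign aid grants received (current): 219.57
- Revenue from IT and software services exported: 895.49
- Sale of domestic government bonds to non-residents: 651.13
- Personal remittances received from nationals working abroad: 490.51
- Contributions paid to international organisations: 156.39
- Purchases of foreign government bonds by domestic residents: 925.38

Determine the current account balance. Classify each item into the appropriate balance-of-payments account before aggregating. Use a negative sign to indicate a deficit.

7592.95

Goods: 2770.49 + 1182.97 = 3953.46
Services: 429.56 + 468.60 - 218.02 + 895.49 + 722.03 - 188.56 = 2109.10
Primary income: 140.58 + 381.42 + 454.70 = 976.70
Secondary income: 219.57 + 490.51 - 156.39 = 553.69
Current account = 3953.46 + 2109.10 + 976.70 + 553.69 = 7592.95
(Excluded from the current account — capital account: debt forgiveness received from foreign official creditors 180.66, capital transfers received from emigrants 60.09; financial account: sale of domestic government bonds to non-residents 651.13, purchases of foreign government bonds by domestic residents 925.38.)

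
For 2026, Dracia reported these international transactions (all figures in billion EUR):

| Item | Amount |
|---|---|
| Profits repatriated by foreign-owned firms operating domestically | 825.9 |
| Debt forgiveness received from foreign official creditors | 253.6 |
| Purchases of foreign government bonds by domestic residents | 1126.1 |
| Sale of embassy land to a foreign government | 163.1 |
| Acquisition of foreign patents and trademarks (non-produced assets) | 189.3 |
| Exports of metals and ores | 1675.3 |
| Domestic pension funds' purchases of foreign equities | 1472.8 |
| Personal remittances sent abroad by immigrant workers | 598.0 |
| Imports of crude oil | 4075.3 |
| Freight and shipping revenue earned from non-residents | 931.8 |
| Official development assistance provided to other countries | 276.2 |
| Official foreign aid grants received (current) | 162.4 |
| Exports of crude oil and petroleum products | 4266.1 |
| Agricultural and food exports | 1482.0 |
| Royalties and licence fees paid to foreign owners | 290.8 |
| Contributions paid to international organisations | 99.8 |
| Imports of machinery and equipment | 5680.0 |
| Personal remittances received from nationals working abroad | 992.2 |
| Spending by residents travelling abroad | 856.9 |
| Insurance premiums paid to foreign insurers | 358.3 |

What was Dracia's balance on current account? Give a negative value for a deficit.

-3551.4

Goods: -5680.0 + 1482.0 + 4266.1 + 1675.3 - 4075.3 = -2331.9
Services: -856.9 - 358.3 + 931.8 - 290.8 = -574.2
Primary income: -825.9
Secondary income: 992.2 - 276.2 - 99.8 - 598.0 + 162.4 = 180.6
Current account = (-2331.9) + (-574.2) + (-825.9) + 180.6 = -3551.4
(Excluded from the current account — capital account: debt forgiveness received from foreign official creditors 253.6, sale of embassy land to a foreign government 163.1, acquisition of foreign patents and trademarks (non-produced assets) 189.3; financial account: purchases of foreign government bonds by domestic residents 1126.1, domestic pension funds' purchases of foreign equities 1472.8.)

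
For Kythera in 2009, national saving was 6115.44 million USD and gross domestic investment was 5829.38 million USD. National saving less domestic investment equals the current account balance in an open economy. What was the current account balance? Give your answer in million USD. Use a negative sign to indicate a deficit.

286.06

CA = S - I = 6115.44 - 5829.38 = 286.06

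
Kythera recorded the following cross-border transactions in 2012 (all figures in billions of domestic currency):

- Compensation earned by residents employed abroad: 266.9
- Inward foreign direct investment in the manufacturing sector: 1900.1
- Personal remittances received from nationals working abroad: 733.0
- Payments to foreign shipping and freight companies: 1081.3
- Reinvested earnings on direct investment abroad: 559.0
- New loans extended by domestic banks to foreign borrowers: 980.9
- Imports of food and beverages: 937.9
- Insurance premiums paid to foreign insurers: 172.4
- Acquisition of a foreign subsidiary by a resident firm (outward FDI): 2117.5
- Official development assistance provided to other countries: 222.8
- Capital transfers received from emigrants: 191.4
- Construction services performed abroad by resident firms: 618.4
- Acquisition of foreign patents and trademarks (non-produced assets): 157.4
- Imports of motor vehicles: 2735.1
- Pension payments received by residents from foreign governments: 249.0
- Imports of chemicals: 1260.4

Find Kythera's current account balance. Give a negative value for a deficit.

Goods: -1260.4 - 2735.1 - 937.9 = -4933.4
Services: -1081.3 + 618.4 - 172.4 = -635.3
Primary income: 266.9 + 559.0 = 825.9
Secondary income: 249.0 + 733.0 - 222.8 = 759.2
Current account = (-4933.4) + (-635.3) + 825.9 + 759.2 = -3983.6
(Excluded from the current account — financial account: inward foreign direct investment in the manufacturing sector 1900.1, new loans extended by domestic banks to foreign borrowers 980.9, acquisition of a foreign subsidiary by a resident firm (outward FDI) 2117.5; capital account: capital transfers received from emigrants 191.4, acquisition of foreign patents and trademarks (non-produced assets) 157.4.)

-3983.6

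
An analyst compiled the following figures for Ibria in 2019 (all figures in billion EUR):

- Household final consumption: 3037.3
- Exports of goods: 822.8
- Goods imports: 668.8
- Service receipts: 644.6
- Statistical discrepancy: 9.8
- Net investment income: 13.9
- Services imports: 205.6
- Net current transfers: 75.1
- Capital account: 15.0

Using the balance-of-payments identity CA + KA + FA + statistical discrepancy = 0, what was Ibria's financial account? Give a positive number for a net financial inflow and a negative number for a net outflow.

-706.8

Goods balance = 822.8 - 668.8 = 154.0
Services balance = 644.6 - 205.6 = 439.0
Trade balance (goods + services) = 154.0 + 439.0 = 593.0
Net primary income = 13.9
Net secondary income = 75.1
Current account = 593.0 + 13.9 + 75.1 = 682.0
Financial account = -(682.0 + 15.0 + 9.8) = -706.8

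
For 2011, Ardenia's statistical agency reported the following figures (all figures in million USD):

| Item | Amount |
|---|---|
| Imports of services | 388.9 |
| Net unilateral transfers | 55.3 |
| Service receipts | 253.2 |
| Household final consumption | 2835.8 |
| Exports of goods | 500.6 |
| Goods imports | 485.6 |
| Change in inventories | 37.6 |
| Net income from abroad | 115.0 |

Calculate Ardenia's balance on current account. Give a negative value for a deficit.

Goods balance = 500.6 - 485.6 = 15.0
Services balance = 253.2 - 388.9 = -135.7
Trade balance (goods + services) = 15.0 + (-135.7) = -120.7
Net primary income = 115.0
Net secondary income = 55.3
Current account = -120.7 + 115.0 + 55.3 = 49.6

49.6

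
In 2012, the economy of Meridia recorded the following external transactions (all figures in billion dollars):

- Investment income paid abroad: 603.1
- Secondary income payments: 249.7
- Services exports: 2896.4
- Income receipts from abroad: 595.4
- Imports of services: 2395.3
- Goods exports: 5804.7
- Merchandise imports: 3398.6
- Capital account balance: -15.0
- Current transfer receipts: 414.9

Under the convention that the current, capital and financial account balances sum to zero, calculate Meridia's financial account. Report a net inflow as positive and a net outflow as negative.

-3049.7

Goods balance = 5804.7 - 3398.6 = 2406.1
Services balance = 2896.4 - 2395.3 = 501.1
Trade balance (goods + services) = 2406.1 + 501.1 = 2907.2
Net primary income = 595.4 - 603.1 = -7.7
Net secondary income = 414.9 - 249.7 = 165.2
Current account = 2907.2 + (-7.7) + 165.2 = 3064.7
Financial account = -(3064.7 + (-15.0)) = -3049.7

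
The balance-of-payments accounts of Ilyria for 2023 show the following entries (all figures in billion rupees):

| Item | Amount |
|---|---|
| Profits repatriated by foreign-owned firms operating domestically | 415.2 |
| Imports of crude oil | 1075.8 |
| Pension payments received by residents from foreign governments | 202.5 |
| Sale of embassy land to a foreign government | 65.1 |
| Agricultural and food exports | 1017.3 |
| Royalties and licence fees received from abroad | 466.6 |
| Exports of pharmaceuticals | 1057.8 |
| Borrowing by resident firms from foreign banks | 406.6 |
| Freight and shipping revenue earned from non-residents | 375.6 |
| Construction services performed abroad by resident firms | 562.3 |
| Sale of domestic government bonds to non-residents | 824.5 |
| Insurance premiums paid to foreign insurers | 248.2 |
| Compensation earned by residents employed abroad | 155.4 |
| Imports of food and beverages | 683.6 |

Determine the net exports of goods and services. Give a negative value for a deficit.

Goods: -1075.8 - 683.6 + 1057.8 + 1017.3 = 315.7
Services: 466.6 + 375.6 - 248.2 + 562.3 = 1156.3
Trade balance = 315.7 + 1156.3 = 1472.0
(Excluded from the trade balance — primary income: profits repatriated by foreign-owned firms operating domestically 415.2, compensation earned by residents employed abroad 155.4; secondary income: pension payments received by residents from foreign governments 202.5; capital account: sale of embassy land to a foreign government 65.1; financial account: borrowing by resident firms from foreign banks 406.6, sale of domestic government bonds to non-residents 824.5.)

1472.0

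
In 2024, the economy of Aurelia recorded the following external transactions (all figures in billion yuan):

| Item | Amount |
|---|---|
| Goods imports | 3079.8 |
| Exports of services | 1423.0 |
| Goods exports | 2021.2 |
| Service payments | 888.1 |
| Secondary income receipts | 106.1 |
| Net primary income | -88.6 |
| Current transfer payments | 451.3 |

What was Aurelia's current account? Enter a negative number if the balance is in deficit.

-957.5

Goods balance = 2021.2 - 3079.8 = -1058.6
Services balance = 1423.0 - 888.1 = 534.9
Trade balance (goods + services) = -1058.6 + 534.9 = -523.7
Net primary income = -88.6
Net secondary income = 106.1 - 451.3 = -345.2
Current account = -523.7 + (-88.6) + (-345.2) = -957.5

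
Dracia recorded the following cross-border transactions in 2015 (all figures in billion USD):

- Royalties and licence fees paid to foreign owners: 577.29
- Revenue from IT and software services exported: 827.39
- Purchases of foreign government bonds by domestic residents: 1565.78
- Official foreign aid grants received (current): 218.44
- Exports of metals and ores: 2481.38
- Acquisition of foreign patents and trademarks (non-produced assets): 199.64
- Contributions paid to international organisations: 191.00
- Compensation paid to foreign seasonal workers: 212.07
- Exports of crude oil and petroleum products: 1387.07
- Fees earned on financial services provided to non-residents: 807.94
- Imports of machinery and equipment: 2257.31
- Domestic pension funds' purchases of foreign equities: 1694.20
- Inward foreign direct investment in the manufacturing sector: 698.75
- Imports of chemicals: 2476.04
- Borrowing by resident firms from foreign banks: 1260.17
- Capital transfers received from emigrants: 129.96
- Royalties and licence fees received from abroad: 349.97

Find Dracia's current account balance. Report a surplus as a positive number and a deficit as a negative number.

358.48

Goods: 1387.07 - 2476.04 - 2257.31 + 2481.38 = -864.90
Services: 827.39 + 807.94 - 577.29 + 349.97 = 1408.01
Primary income: -212.07
Secondary income: 218.44 - 191.00 = 27.44
Current account = (-864.90) + 1408.01 + (-212.07) + 27.44 = 358.48
(Excluded from the current account — financial account: purchases of foreign government bonds by domestic residents 1565.78, domestic pension funds' purchases of foreign equities 1694.20, inward foreign direct investment in the manufacturing sector 698.75, borrowing by resident firms from foreign banks 1260.17; capital account: acquisition of foreign patents and trademarks (non-produced assets) 199.64, capital transfers received from emigrants 129.96.)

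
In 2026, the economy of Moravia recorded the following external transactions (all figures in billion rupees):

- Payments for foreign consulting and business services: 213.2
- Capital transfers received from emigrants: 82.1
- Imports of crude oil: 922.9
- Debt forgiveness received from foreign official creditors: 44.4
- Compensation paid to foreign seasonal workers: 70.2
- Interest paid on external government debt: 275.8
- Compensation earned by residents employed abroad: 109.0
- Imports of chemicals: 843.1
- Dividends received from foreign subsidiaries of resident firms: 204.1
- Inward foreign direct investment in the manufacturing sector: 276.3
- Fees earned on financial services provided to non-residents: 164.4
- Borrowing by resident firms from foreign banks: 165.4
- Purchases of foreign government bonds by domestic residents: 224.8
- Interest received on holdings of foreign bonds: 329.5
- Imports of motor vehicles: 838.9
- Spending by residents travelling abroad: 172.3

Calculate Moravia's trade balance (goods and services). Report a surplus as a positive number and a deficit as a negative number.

Goods: -843.1 - 838.9 - 922.9 = -2604.9
Services: -172.3 - 213.2 + 164.4 = -221.1
Trade balance = -2604.9 + (-221.1) = -2826.0
(Excluded from the trade balance — capital account: capital transfers received from emigrants 82.1, debt forgiveness received from foreign official creditors 44.4; primary income: compensation paid to foreign seasonal workers 70.2, interest paid on external government debt 275.8, compensation earned by residents employed abroad 109.0, dividends received from foreign subsidiaries of resident firms 204.1, interest received on holdings of foreign bonds 329.5; financial account: inward foreign direct investment in the manufacturing sector 276.3, borrowing by resident firms from foreign banks 165.4, purchases of foreign government bonds by domestic residents 224.8.)

-2826.0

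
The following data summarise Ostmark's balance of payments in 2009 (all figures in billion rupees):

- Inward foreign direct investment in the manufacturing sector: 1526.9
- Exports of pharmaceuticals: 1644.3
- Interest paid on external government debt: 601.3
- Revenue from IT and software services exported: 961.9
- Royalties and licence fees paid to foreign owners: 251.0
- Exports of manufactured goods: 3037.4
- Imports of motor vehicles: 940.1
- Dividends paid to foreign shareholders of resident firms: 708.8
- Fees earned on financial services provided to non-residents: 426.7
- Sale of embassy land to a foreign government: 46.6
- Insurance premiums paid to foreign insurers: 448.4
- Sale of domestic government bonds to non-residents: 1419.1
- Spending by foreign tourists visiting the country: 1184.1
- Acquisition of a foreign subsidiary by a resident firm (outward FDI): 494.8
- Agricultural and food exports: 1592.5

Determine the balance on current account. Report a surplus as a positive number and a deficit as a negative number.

5897.3

Goods: 1644.3 - 940.1 + 1592.5 + 3037.4 = 5334.1
Services: 961.9 + 426.7 - 448.4 + 1184.1 - 251.0 = 1873.3
Primary income: -601.3 - 708.8 = -1310.1
Current account = 5334.1 + 1873.3 + (-1310.1) = 5897.3
(Excluded from the current account — financial account: inward foreign direct investment in the manufacturing sector 1526.9, sale of domestic government bonds to non-residents 1419.1, acquisition of a foreign subsidiary by a resident firm (outward FDI) 494.8; capital account: sale of embassy land to a foreign government 46.6.)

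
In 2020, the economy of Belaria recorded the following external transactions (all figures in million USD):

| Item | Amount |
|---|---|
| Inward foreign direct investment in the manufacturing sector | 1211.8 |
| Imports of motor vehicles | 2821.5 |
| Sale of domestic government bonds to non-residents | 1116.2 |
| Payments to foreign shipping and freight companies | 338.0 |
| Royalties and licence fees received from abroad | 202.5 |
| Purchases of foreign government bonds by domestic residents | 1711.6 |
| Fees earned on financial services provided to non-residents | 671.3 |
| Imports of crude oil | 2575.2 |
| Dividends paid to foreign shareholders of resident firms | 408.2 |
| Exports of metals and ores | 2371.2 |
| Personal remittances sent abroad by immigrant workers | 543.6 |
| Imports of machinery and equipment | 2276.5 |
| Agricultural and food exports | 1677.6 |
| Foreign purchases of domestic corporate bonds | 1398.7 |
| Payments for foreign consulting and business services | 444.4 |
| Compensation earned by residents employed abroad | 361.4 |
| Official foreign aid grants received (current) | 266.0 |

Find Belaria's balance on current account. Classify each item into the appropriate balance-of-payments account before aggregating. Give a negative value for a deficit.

-3857.4

Goods: -2575.2 + 2371.2 - 2821.5 + 1677.6 - 2276.5 = -3624.4
Services: 671.3 - 444.4 - 338.0 + 202.5 = 91.4
Primary income: 361.4 - 408.2 = -46.8
Secondary income: -543.6 + 266.0 = -277.6
Current account = (-3624.4) + 91.4 + (-46.8) + (-277.6) = -3857.4
(Excluded from the current account — financial account: inward foreign direct investment in the manufacturing sector 1211.8, sale of domestic government bonds to non-residents 1116.2, purchases of foreign government bonds by domestic residents 1711.6, foreign purchases of domestic corporate bonds 1398.7.)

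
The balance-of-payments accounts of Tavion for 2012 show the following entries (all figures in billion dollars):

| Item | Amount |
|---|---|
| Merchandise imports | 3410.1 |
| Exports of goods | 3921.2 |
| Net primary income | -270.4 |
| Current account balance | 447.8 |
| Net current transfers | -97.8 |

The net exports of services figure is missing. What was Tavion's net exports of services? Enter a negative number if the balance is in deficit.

Current account = goods balance + services balance + net primary income + net secondary income
Sum of the known components = 142.9
Net exports of services = CA - (known components) = 447.8 - 142.9 = 304.9

304.9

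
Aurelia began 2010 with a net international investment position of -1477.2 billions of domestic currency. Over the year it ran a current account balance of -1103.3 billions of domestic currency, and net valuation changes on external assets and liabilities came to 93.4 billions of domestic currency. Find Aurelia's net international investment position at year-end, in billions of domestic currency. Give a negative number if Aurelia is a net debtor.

-2487.1

Change in NIIP = current account + net valuation change = -1103.3 + 93.4 = -1009.9
End-of-year NIIP = -1477.2 + (-1009.9) = -2487.1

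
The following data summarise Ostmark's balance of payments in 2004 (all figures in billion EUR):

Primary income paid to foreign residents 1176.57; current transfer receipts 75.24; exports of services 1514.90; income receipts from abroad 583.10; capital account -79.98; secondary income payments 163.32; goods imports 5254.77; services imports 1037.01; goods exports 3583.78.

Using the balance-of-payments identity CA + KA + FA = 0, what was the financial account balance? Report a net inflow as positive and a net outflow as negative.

Goods balance = 3583.78 - 5254.77 = -1670.99
Services balance = 1514.90 - 1037.01 = 477.89
Trade balance (goods + services) = -1670.99 + 477.89 = -1193.10
Net primary income = 583.10 - 1176.57 = -593.47
Net secondary income = 75.24 - 163.32 = -88.08
Current account = -1193.10 + (-593.47) + (-88.08) = -1874.65
Financial account = -(-1874.65 + (-79.98)) = 1954.63

1954.63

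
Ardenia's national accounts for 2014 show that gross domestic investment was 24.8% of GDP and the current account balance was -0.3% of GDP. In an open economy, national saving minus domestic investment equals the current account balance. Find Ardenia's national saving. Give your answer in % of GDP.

S - I = CA (net lending to the rest of the world).
S = I + CA = 24.8 + (-0.3) = 24.5

24.5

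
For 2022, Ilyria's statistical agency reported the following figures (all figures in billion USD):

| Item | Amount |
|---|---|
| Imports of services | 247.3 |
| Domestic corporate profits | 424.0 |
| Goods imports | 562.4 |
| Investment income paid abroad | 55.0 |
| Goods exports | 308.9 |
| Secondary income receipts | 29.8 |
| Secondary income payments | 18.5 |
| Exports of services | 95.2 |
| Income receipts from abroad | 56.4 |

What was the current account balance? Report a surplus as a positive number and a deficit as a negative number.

-392.9

Goods balance = 308.9 - 562.4 = -253.5
Services balance = 95.2 - 247.3 = -152.1
Trade balance (goods + services) = -253.5 + (-152.1) = -405.6
Net primary income = 56.4 - 55.0 = 1.4
Net secondary income = 29.8 - 18.5 = 11.3
Current account = -405.6 + 1.4 + 11.3 = -392.9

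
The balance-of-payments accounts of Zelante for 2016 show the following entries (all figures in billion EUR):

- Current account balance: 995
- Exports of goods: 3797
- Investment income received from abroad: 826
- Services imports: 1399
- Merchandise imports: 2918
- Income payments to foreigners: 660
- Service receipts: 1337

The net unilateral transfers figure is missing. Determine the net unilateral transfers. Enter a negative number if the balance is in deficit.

12

Current account = goods balance + services balance + net primary income + net secondary income
Sum of the known components = 983
Net unilateral transfers = CA - (known components) = 995 - 983 = 12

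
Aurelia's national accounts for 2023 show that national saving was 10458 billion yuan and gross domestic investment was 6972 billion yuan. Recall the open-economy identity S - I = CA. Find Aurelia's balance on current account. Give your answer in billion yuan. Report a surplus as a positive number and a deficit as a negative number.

CA = S - I = 10458 - 6972 = 3486

3486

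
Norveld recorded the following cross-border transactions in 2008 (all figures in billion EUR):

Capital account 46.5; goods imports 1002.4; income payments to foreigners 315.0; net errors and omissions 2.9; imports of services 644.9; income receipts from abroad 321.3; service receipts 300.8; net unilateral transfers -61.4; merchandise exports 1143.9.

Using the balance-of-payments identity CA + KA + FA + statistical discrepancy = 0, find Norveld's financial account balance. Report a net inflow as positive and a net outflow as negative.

208.3

Goods balance = 1143.9 - 1002.4 = 141.5
Services balance = 300.8 - 644.9 = -344.1
Trade balance (goods + services) = 141.5 + (-344.1) = -202.6
Net primary income = 321.3 - 315.0 = 6.3
Net secondary income = -61.4
Current account = -202.6 + 6.3 + (-61.4) = -257.7
Financial account = -(-257.7 + 46.5 + 2.9) = 208.3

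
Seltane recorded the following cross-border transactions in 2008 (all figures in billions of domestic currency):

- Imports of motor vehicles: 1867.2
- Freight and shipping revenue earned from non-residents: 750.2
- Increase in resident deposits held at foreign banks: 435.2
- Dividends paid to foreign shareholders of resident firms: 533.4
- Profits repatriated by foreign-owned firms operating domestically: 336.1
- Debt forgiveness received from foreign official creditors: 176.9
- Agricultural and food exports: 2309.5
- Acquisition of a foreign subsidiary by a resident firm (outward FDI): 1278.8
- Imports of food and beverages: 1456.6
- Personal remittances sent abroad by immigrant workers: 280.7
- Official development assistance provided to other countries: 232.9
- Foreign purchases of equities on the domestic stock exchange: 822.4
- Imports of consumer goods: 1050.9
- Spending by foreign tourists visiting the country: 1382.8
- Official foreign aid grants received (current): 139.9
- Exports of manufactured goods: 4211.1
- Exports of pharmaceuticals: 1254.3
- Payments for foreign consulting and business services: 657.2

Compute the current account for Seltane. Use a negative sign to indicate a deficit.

Goods: 4211.1 - 1867.2 + 1254.3 - 1456.6 + 2309.5 - 1050.9 = 3400.2
Services: 1382.8 - 657.2 + 750.2 = 1475.8
Primary income: -336.1 - 533.4 = -869.5
Secondary income: -232.9 - 280.7 + 139.9 = -373.7
Current account = 3400.2 + 1475.8 + (-869.5) + (-373.7) = 3632.8
(Excluded from the current account — financial account: increase in resident deposits held at foreign banks 435.2, acquisition of a foreign subsidiary by a resident firm (outward FDI) 1278.8, foreign purchases of equities on the domestic stock exchange 822.4; capital account: debt forgiveness received from foreign official creditors 176.9.)

3632.8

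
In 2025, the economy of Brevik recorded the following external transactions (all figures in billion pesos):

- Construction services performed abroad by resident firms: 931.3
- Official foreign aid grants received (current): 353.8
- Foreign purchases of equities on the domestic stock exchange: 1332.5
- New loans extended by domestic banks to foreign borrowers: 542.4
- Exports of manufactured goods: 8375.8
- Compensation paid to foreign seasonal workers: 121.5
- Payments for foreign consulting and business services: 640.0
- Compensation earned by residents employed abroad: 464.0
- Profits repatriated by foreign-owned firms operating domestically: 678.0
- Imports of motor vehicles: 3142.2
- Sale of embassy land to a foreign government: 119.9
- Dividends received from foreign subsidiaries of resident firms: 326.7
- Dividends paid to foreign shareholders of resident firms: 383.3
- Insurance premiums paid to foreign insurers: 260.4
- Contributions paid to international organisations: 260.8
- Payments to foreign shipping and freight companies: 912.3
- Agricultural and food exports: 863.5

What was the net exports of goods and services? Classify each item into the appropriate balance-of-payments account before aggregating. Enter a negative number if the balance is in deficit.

5215.7

Goods: 863.5 - 3142.2 + 8375.8 = 6097.1
Services: 931.3 - 260.4 - 640.0 - 912.3 = -881.4
Trade balance = 6097.1 + (-881.4) = 5215.7
(Excluded from the trade balance — secondary income: official foreign aid grants received (current) 353.8, contributions paid to international organisations 260.8; financial account: foreign purchases of equities on the domestic stock exchange 1332.5, new loans extended by domestic banks to foreign borrowers 542.4; primary income: compensation paid to foreign seasonal workers 121.5, compensation earned by residents employed abroad 464.0, profits repatriated by foreign-owned firms operating domestically 678.0, dividends received from foreign subsidiaries of resident firms 326.7, dividends paid to foreign shareholders of resident firms 383.3; capital account: sale of embassy land to a foreign government 119.9.)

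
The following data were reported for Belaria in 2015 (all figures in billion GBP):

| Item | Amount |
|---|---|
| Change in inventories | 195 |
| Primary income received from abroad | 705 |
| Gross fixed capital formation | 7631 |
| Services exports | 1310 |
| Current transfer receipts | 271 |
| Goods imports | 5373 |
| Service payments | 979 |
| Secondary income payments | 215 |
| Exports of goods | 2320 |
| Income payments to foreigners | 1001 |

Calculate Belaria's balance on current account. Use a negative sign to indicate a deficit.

Goods balance = 2320 - 5373 = -3053
Services balance = 1310 - 979 = 331
Trade balance (goods + services) = -3053 + 331 = -2722
Net primary income = 705 - 1001 = -296
Net secondary income = 271 - 215 = 56
Current account = -2722 + (-296) + 56 = -2962

-2962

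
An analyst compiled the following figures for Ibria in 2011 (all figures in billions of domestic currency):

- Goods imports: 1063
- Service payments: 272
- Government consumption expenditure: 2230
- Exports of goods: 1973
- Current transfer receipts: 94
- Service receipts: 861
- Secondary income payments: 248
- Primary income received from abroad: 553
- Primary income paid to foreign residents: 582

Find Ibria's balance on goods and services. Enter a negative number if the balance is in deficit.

1499

Goods balance = 1973 - 1063 = 910
Services balance = 861 - 272 = 589
Trade balance (goods + services) = 910 + 589 = 1499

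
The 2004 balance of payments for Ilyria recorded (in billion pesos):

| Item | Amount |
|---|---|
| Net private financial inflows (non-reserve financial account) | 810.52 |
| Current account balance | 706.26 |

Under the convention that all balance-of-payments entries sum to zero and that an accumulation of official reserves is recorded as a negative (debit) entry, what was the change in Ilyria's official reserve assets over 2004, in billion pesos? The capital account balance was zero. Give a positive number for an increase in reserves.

1516.78

Official reserve transactions balance = -(706.26 + 810.52) = -1516.78
An accumulation of reserves is recorded as a debit (negative entry), so the change in the stock of reserves is the negative of that balance.
Change in official reserves = -(-1516.78) = 1516.78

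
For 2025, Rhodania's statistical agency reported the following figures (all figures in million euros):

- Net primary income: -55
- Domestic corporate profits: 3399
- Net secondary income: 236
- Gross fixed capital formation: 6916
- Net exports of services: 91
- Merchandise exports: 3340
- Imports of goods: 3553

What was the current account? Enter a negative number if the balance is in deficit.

Goods balance = 3340 - 3553 = -213
Services balance = 91
Trade balance (goods + services) = -213 + 91 = -122
Net primary income = -55
Net secondary income = 236
Current account = -122 + (-55) + 236 = 59

59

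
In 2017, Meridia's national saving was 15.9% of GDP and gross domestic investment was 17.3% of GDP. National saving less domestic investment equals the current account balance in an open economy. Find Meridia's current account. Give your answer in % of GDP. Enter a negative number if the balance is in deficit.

CA = S - I = 15.9 - 17.3 = -1.4

-1.4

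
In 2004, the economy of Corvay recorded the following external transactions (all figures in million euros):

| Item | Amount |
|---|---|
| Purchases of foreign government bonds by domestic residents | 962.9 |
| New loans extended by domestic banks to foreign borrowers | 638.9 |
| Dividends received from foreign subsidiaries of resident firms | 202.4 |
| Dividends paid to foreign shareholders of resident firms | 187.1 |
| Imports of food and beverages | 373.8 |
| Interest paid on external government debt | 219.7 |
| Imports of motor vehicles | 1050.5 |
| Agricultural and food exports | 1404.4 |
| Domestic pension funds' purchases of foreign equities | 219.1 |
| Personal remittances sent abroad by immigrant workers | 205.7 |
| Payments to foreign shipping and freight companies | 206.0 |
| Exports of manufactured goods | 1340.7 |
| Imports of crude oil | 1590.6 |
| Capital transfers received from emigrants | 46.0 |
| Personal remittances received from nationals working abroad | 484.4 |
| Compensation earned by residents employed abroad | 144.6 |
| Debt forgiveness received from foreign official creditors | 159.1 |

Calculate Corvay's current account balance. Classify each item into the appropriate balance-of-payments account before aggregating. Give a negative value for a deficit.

-256.9

Goods: 1404.4 - 1050.5 - 373.8 + 1340.7 - 1590.6 = -269.8
Services: -206.0
Primary income: 202.4 - 219.7 - 187.1 + 144.6 = -59.8
Secondary income: 484.4 - 205.7 = 278.7
Current account = (-269.8) + (-206.0) + (-59.8) + 278.7 = -256.9
(Excluded from the current account — financial account: purchases of foreign government bonds by domestic residents 962.9, new loans extended by domestic banks to foreign borrowers 638.9, domestic pension funds' purchases of foreign equities 219.1; capital account: capital transfers received from emigrants 46.0, debt forgiveness received from foreign official creditors 159.1.)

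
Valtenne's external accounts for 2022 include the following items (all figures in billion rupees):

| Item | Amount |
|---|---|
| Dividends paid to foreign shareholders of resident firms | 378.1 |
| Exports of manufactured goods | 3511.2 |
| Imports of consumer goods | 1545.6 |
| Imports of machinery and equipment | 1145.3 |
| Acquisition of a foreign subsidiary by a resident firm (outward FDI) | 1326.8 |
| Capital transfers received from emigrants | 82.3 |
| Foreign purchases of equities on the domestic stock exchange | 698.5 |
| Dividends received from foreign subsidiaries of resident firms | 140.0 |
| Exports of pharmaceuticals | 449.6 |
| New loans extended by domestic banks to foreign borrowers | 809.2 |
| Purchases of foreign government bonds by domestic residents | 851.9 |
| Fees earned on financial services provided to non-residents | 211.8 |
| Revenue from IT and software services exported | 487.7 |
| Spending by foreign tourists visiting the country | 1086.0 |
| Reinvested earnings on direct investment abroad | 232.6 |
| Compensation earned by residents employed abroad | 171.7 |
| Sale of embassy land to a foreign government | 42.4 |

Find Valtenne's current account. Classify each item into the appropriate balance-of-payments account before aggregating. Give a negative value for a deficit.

3221.6

Goods: -1145.3 - 1545.6 + 3511.2 + 449.6 = 1269.9
Services: 1086.0 + 211.8 + 487.7 = 1785.5
Primary income: 171.7 + 140.0 + 232.6 - 378.1 = 166.2
Current account = 1269.9 + 1785.5 + 166.2 = 3221.6
(Excluded from the current account — financial account: acquisition of a foreign subsidiary by a resident firm (outward FDI) 1326.8, foreign purchases of equities on the domestic stock exchange 698.5, new loans extended by domestic banks to foreign borrowers 809.2, purchases of foreign government bonds by domestic residents 851.9; capital account: capital transfers received from emigrants 82.3, sale of embassy land to a foreign government 42.4.)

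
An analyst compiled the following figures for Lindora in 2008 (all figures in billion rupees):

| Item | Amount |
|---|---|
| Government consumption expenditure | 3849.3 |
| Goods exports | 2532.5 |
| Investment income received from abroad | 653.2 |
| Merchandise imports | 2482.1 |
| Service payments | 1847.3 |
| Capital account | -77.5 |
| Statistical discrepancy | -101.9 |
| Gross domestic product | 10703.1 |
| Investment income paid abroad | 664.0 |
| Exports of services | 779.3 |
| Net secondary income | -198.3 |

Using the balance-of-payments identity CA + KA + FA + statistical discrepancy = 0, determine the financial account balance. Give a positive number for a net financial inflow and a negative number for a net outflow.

1406.1

Goods balance = 2532.5 - 2482.1 = 50.4
Services balance = 779.3 - 1847.3 = -1068.0
Trade balance (goods + services) = 50.4 + (-1068.0) = -1017.6
Net primary income = 653.2 - 664.0 = -10.8
Net secondary income = -198.3
Current account = -1017.6 + (-10.8) + (-198.3) = -1226.7
Financial account = -(-1226.7 + (-77.5) + (-101.9)) = 1406.1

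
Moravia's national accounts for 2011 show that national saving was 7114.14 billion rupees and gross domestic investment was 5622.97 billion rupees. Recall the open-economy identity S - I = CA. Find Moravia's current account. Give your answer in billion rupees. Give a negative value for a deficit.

1491.17

CA = S - I = 7114.14 - 5622.97 = 1491.17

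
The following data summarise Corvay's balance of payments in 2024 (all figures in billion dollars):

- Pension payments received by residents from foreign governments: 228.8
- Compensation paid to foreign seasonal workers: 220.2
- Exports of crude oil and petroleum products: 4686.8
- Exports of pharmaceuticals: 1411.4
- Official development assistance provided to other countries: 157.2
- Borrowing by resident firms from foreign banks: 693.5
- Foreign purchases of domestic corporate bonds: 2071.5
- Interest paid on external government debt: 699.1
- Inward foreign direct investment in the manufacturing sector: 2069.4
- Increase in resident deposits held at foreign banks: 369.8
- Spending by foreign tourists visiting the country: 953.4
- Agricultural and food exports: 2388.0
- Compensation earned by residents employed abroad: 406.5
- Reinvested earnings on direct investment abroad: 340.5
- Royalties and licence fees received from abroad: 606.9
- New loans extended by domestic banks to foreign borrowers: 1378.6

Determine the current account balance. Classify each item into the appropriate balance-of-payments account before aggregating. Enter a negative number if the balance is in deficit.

9945.8

Goods: 1411.4 + 4686.8 + 2388.0 = 8486.2
Services: 606.9 + 953.4 = 1560.3
Primary income: -220.2 - 699.1 + 340.5 + 406.5 = -172.3
Secondary income: 228.8 - 157.2 = 71.6
Current account = 8486.2 + 1560.3 + (-172.3) + 71.6 = 9945.8
(Excluded from the current account — financial account: borrowing by resident firms from foreign banks 693.5, foreign purchases of domestic corporate bonds 2071.5, inward foreign direct investment in the manufacturing sector 2069.4, increase in resident deposits held at foreign banks 369.8, new loans extended by domestic banks to foreign borrowers 1378.6.)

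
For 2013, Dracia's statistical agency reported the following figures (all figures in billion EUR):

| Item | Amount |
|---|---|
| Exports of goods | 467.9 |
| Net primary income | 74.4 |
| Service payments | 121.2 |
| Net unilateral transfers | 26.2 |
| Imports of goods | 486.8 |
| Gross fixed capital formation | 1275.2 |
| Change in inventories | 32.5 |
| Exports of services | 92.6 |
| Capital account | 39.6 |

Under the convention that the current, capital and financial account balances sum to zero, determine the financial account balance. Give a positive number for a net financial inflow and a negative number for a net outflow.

-92.7

Goods balance = 467.9 - 486.8 = -18.9
Services balance = 92.6 - 121.2 = -28.6
Trade balance (goods + services) = -18.9 + (-28.6) = -47.5
Net primary income = 74.4
Net secondary income = 26.2
Current account = -47.5 + 74.4 + 26.2 = 53.1
Financial account = -(53.1 + 39.6) = -92.7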